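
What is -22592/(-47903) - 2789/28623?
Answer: 513049349/1371127569 ≈ 0.37418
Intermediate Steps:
-22592/(-47903) - 2789/28623 = -22592*(-1/47903) - 2789*1/28623 = 22592/47903 - 2789/28623 = 513049349/1371127569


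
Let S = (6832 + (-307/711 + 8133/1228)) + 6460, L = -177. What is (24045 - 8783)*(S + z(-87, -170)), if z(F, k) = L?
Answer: 87422391827797/436554 ≈ 2.0026e+8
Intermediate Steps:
z(F, k) = -177
S = 11610757103/873108 (S = (6832 + (-307*1/711 + 8133*(1/1228))) + 6460 = (6832 + (-307/711 + 8133/1228)) + 6460 = (6832 + 5405567/873108) + 6460 = 5970479423/873108 + 6460 = 11610757103/873108 ≈ 13298.)
(24045 - 8783)*(S + z(-87, -170)) = (24045 - 8783)*(11610757103/873108 - 177) = 15262*(11456216987/873108) = 87422391827797/436554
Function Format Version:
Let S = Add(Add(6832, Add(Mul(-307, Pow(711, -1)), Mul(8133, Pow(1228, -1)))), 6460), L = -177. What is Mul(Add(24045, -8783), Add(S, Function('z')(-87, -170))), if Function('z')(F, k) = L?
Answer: Rational(87422391827797, 436554) ≈ 2.0026e+8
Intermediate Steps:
Function('z')(F, k) = -177
S = Rational(11610757103, 873108) (S = Add(Add(6832, Add(Mul(-307, Rational(1, 711)), Mul(8133, Rational(1, 1228)))), 6460) = Add(Add(6832, Add(Rational(-307, 711), Rational(8133, 1228))), 6460) = Add(Add(6832, Rational(5405567, 873108)), 6460) = Add(Rational(5970479423, 873108), 6460) = Rational(11610757103, 873108) ≈ 13298.)
Mul(Add(24045, -8783), Add(S, Function('z')(-87, -170))) = Mul(Add(24045, -8783), Add(Rational(11610757103, 873108), -177)) = Mul(15262, Rational(11456216987, 873108)) = Rational(87422391827797, 436554)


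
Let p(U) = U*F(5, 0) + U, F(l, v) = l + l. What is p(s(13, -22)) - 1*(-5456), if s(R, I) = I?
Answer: 5214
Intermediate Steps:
F(l, v) = 2*l
p(U) = 11*U (p(U) = U*(2*5) + U = U*10 + U = 10*U + U = 11*U)
p(s(13, -22)) - 1*(-5456) = 11*(-22) - 1*(-5456) = -242 + 5456 = 5214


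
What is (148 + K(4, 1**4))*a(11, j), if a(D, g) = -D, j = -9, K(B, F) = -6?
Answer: -1562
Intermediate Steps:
(148 + K(4, 1**4))*a(11, j) = (148 - 6)*(-1*11) = 142*(-11) = -1562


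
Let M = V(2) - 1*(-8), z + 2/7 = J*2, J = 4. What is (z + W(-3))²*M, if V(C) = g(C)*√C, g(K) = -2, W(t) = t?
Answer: 8712/49 - 2178*√2/49 ≈ 114.94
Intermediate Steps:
V(C) = -2*√C
z = 54/7 (z = -2/7 + 4*2 = -2/7 + 8 = 54/7 ≈ 7.7143)
M = 8 - 2*√2 (M = -2*√2 - 1*(-8) = -2*√2 + 8 = 8 - 2*√2 ≈ 5.1716)
(z + W(-3))²*M = (54/7 - 3)²*(8 - 2*√2) = (33/7)²*(8 - 2*√2) = 1089*(8 - 2*√2)/49 = 8712/49 - 2178*√2/49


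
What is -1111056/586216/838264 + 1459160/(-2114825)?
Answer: -8962988416225813/12990412197827260 ≈ -0.68997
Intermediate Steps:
-1111056/586216/838264 + 1459160/(-2114825) = -1111056*1/586216*(1/838264) + 1459160*(-1/2114825) = -138882/73277*1/838264 - 291832/422965 = -69441/30712735564 - 291832/422965 = -8962988416225813/12990412197827260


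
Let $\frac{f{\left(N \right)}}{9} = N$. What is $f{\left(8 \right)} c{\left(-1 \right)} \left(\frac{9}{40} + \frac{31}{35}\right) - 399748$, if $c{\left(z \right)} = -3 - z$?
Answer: $- \frac{13996778}{35} \approx -3.9991 \cdot 10^{5}$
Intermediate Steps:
$f{\left(N \right)} = 9 N$
$f{\left(8 \right)} c{\left(-1 \right)} \left(\frac{9}{40} + \frac{31}{35}\right) - 399748 = 9 \cdot 8 \left(-3 - -1\right) \left(\frac{9}{40} + \frac{31}{35}\right) - 399748 = 72 \left(-3 + 1\right) \left(9 \cdot \frac{1}{40} + 31 \cdot \frac{1}{35}\right) - 399748 = 72 \left(-2\right) \left(\frac{9}{40} + \frac{31}{35}\right) - 399748 = \left(-144\right) \frac{311}{280} - 399748 = - \frac{5598}{35} - 399748 = - \frac{13996778}{35}$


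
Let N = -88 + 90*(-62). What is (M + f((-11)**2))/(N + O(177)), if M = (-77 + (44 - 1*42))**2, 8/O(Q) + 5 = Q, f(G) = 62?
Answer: -244541/243722 ≈ -1.0034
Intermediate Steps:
N = -5668 (N = -88 - 5580 = -5668)
O(Q) = 8/(-5 + Q)
M = 5625 (M = (-77 + (44 - 42))**2 = (-77 + 2)**2 = (-75)**2 = 5625)
(M + f((-11)**2))/(N + O(177)) = (5625 + 62)/(-5668 + 8/(-5 + 177)) = 5687/(-5668 + 8/172) = 5687/(-5668 + 8*(1/172)) = 5687/(-5668 + 2/43) = 5687/(-243722/43) = 5687*(-43/243722) = -244541/243722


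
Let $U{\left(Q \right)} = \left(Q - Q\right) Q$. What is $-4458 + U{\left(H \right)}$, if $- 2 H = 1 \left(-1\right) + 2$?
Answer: $-4458$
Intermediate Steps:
$H = - \frac{1}{2}$ ($H = - \frac{1 \left(-1\right) + 2}{2} = - \frac{-1 + 2}{2} = \left(- \frac{1}{2}\right) 1 = - \frac{1}{2} \approx -0.5$)
$U{\left(Q \right)} = 0$ ($U{\left(Q \right)} = 0 Q = 0$)
$-4458 + U{\left(H \right)} = -4458 + 0 = -4458$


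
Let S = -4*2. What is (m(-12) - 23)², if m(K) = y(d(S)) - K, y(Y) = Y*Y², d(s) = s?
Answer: 273529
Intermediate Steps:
S = -8
y(Y) = Y³
m(K) = -512 - K (m(K) = (-8)³ - K = -512 - K)
(m(-12) - 23)² = ((-512 - 1*(-12)) - 23)² = ((-512 + 12) - 23)² = (-500 - 23)² = (-523)² = 273529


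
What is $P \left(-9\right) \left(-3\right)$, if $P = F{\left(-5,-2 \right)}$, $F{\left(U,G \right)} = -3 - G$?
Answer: $-27$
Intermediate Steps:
$P = -1$ ($P = -3 - -2 = -3 + 2 = -1$)
$P \left(-9\right) \left(-3\right) = \left(-1\right) \left(-9\right) \left(-3\right) = 9 \left(-3\right) = -27$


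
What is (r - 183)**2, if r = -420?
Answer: 363609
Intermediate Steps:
(r - 183)**2 = (-420 - 183)**2 = (-603)**2 = 363609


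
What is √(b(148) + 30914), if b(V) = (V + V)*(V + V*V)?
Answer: √6558306 ≈ 2560.9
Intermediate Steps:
b(V) = 2*V*(V + V²) (b(V) = (2*V)*(V + V²) = 2*V*(V + V²))
√(b(148) + 30914) = √(2*148²*(1 + 148) + 30914) = √(2*21904*149 + 30914) = √(6527392 + 30914) = √6558306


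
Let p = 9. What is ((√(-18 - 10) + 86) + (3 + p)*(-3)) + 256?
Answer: 306 + 2*I*√7 ≈ 306.0 + 5.2915*I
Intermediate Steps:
((√(-18 - 10) + 86) + (3 + p)*(-3)) + 256 = ((√(-18 - 10) + 86) + (3 + 9)*(-3)) + 256 = ((√(-28) + 86) + 12*(-3)) + 256 = ((2*I*√7 + 86) - 36) + 256 = ((86 + 2*I*√7) - 36) + 256 = (50 + 2*I*√7) + 256 = 306 + 2*I*√7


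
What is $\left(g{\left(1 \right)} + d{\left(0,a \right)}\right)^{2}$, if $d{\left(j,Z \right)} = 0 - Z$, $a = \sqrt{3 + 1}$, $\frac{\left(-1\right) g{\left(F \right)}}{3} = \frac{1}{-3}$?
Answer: $1$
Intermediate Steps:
$g{\left(F \right)} = 1$ ($g{\left(F \right)} = - \frac{3}{-3} = \left(-3\right) \left(- \frac{1}{3}\right) = 1$)
$a = 2$ ($a = \sqrt{4} = 2$)
$d{\left(j,Z \right)} = - Z$
$\left(g{\left(1 \right)} + d{\left(0,a \right)}\right)^{2} = \left(1 - 2\right)^{2} = \left(-1\right)^{2} = 1$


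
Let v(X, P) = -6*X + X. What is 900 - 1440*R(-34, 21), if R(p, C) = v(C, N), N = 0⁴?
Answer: 152100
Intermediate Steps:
N = 0
v(X, P) = -5*X
R(p, C) = -5*C
900 - 1440*R(-34, 21) = 900 - (-7200)*21 = 900 - 1440*(-105) = 900 + 151200 = 152100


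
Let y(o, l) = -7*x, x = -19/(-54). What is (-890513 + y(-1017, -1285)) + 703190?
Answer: -10115575/54 ≈ -1.8733e+5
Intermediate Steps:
x = 19/54 (x = -19*(-1/54) = 19/54 ≈ 0.35185)
y(o, l) = -133/54 (y(o, l) = -7*19/54 = -133/54)
(-890513 + y(-1017, -1285)) + 703190 = (-890513 - 133/54) + 703190 = -48087835/54 + 703190 = -10115575/54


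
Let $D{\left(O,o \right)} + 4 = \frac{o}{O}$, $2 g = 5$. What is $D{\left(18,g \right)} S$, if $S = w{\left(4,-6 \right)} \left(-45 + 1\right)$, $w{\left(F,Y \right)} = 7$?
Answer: $\frac{10703}{9} \approx 1189.2$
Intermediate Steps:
$g = \frac{5}{2}$ ($g = \frac{1}{2} \cdot 5 = \frac{5}{2} \approx 2.5$)
$D{\left(O,o \right)} = -4 + \frac{o}{O}$
$S = -308$ ($S = 7 \left(-45 + 1\right) = 7 \left(-44\right) = -308$)
$D{\left(18,g \right)} S = \left(-4 + \frac{5}{2 \cdot 18}\right) \left(-308\right) = \left(-4 + \frac{5}{2} \cdot \frac{1}{18}\right) \left(-308\right) = \left(-4 + \frac{5}{36}\right) \left(-308\right) = \left(- \frac{139}{36}\right) \left(-308\right) = \frac{10703}{9}$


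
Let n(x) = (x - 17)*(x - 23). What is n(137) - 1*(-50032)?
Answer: 63712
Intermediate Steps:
n(x) = (-23 + x)*(-17 + x) (n(x) = (-17 + x)*(-23 + x) = (-23 + x)*(-17 + x))
n(137) - 1*(-50032) = (391 + 137² - 40*137) - 1*(-50032) = (391 + 18769 - 5480) + 50032 = 13680 + 50032 = 63712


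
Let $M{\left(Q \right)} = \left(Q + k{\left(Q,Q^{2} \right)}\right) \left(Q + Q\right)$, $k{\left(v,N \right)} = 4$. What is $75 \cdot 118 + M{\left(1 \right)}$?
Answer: $8860$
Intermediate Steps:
$M{\left(Q \right)} = 2 Q \left(4 + Q\right)$ ($M{\left(Q \right)} = \left(Q + 4\right) \left(Q + Q\right) = \left(4 + Q\right) 2 Q = 2 Q \left(4 + Q\right)$)
$75 \cdot 118 + M{\left(1 \right)} = 75 \cdot 118 + 2 \cdot 1 \left(4 + 1\right) = 8850 + 2 \cdot 1 \cdot 5 = 8850 + 10 = 8860$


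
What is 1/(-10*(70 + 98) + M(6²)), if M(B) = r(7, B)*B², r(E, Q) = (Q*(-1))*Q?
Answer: -1/1681296 ≈ -5.9478e-7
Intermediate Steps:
r(E, Q) = -Q² (r(E, Q) = (-Q)*Q = -Q²)
M(B) = -B⁴ (M(B) = (-B²)*B² = -B⁴)
1/(-10*(70 + 98) + M(6²)) = 1/(-10*(70 + 98) - (6²)⁴) = 1/(-10*168 - 1*36⁴) = 1/(-1680 - 1*1679616) = 1/(-1680 - 1679616) = 1/(-1681296) = -1/1681296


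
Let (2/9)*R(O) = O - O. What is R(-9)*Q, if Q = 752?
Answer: 0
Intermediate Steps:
R(O) = 0 (R(O) = 9*(O - O)/2 = (9/2)*0 = 0)
R(-9)*Q = 0*752 = 0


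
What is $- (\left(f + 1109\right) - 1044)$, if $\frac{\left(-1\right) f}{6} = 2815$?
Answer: $16825$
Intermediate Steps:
$f = -16890$ ($f = \left(-6\right) 2815 = -16890$)
$- (\left(f + 1109\right) - 1044) = - (\left(-16890 + 1109\right) - 1044) = - (-15781 - 1044) = \left(-1\right) \left(-16825\right) = 16825$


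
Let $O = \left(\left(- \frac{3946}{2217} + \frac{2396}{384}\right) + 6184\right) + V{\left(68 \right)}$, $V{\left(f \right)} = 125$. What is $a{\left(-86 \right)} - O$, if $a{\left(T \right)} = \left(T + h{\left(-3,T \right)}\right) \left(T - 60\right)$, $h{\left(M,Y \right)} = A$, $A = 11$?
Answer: $\frac{109644905}{23648} \approx 4636.5$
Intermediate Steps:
$h{\left(M,Y \right)} = 11$
$a{\left(T \right)} = \left(-60 + T\right) \left(11 + T\right)$ ($a{\left(T \right)} = \left(T + 11\right) \left(T - 60\right) = \left(11 + T\right) \left(-60 + T\right) = \left(-60 + T\right) \left(11 + T\right)$)
$O = \frac{149300695}{23648}$ ($O = \left(\left(- \frac{3946}{2217} + \frac{2396}{384}\right) + 6184\right) + 125 = \left(\left(\left(-3946\right) \frac{1}{2217} + 2396 \cdot \frac{1}{384}\right) + 6184\right) + 125 = \left(\left(- \frac{3946}{2217} + \frac{599}{96}\right) + 6184\right) + 125 = \left(\frac{105463}{23648} + 6184\right) + 125 = \frac{146344695}{23648} + 125 = \frac{149300695}{23648} \approx 6313.5$)
$a{\left(-86 \right)} - O = \left(-660 + \left(-86\right)^{2} - -4214\right) - \frac{149300695}{23648} = \left(-660 + 7396 + 4214\right) - \frac{149300695}{23648} = 10950 - \frac{149300695}{23648} = \frac{109644905}{23648}$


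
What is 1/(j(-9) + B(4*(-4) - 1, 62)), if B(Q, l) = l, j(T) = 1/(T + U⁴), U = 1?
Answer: 8/495 ≈ 0.016162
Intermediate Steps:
j(T) = 1/(1 + T) (j(T) = 1/(T + 1⁴) = 1/(T + 1) = 1/(1 + T))
1/(j(-9) + B(4*(-4) - 1, 62)) = 1/(1/(1 - 9) + 62) = 1/(1/(-8) + 62) = 1/(-⅛ + 62) = 1/(495/8) = 8/495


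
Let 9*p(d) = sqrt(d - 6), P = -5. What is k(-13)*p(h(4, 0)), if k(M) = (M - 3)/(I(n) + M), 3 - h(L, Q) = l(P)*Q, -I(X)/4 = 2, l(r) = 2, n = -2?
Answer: 16*I*sqrt(3)/189 ≈ 0.14663*I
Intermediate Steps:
I(X) = -8 (I(X) = -4*2 = -8)
h(L, Q) = 3 - 2*Q
p(d) = sqrt(-6 + d)/9 (p(d) = sqrt(d - 6)/9 = sqrt(-6 + d)/9)
k(M) = (-3 + M)/(-8 + M) (k(M) = (M - 3)/(-8 + M) = (-3 + M)/(-8 + M))
k(-13)*p(h(4, 0)) = ((-3 - 13)/(-8 - 13))*(sqrt(-6 + (3 - 2*0))/9) = (-16/(-21))*(sqrt(-6 + (3 + 0))/9) = (-1/21*(-16))*(sqrt(-6 + 3)/9) = 16*(sqrt(-3)/9)/21 = 16*((I*sqrt(3))/9)/21 = 16*(I*sqrt(3)/9)/21 = 16*I*sqrt(3)/189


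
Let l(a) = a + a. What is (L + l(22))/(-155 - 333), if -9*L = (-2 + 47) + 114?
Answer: -79/1464 ≈ -0.053962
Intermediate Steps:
L = -53/3 (L = -((-2 + 47) + 114)/9 = -(45 + 114)/9 = -1/9*159 = -53/3 ≈ -17.667)
l(a) = 2*a
(L + l(22))/(-155 - 333) = (-53/3 + 2*22)/(-155 - 333) = (-53/3 + 44)/(-488) = (79/3)*(-1/488) = -79/1464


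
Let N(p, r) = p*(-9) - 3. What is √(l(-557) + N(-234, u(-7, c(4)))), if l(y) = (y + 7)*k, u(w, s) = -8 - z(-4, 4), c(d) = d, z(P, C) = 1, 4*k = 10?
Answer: 2*√182 ≈ 26.981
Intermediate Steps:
k = 5/2 (k = (¼)*10 = 5/2 ≈ 2.5000)
u(w, s) = -9 (u(w, s) = -8 - 1*1 = -8 - 1 = -9)
N(p, r) = -3 - 9*p (N(p, r) = -9*p - 3 = -3 - 9*p)
l(y) = 35/2 + 5*y/2 (l(y) = (y + 7)*(5/2) = (7 + y)*(5/2) = 35/2 + 5*y/2)
√(l(-557) + N(-234, u(-7, c(4)))) = √((35/2 + (5/2)*(-557)) + (-3 - 9*(-234))) = √((35/2 - 2785/2) + (-3 + 2106)) = √(-1375 + 2103) = √728 = 2*√182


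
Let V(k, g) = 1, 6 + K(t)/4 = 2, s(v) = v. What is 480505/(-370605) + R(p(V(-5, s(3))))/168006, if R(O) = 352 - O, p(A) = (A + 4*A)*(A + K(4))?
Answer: -1790432771/1383641414 ≈ -1.2940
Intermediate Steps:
K(t) = -16 (K(t) = -24 + 4*2 = -24 + 8 = -16)
p(A) = 5*A*(-16 + A) (p(A) = (A + 4*A)*(A - 16) = (5*A)*(-16 + A) = 5*A*(-16 + A))
480505/(-370605) + R(p(V(-5, s(3))))/168006 = 480505/(-370605) + (352 - 5*(-16 + 1))/168006 = 480505*(-1/370605) + (352 - 5*(-15))*(1/168006) = -96101/74121 + (352 - 1*(-75))*(1/168006) = -96101/74121 + (352 + 75)*(1/168006) = -96101/74121 + 427*(1/168006) = -96101/74121 + 427/168006 = -1790432771/1383641414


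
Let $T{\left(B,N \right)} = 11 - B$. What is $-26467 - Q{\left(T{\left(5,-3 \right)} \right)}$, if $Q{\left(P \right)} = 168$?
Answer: $-26635$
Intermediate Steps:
$-26467 - Q{\left(T{\left(5,-3 \right)} \right)} = -26467 - 168 = -26635$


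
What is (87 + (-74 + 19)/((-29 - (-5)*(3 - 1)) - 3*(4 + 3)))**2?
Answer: 499849/64 ≈ 7810.1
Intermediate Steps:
(87 + (-74 + 19)/((-29 - (-5)*(3 - 1)) - 3*(4 + 3)))**2 = (87 - 55/((-29 - (-5)*2) - 3*7))**2 = (87 - 55/((-29 - 1*(-10)) - 21))**2 = (87 - 55/((-29 + 10) - 21))**2 = (87 - 55/(-19 - 21))**2 = (87 - 55/(-40))**2 = (87 - 55*(-1/40))**2 = (87 + 11/8)**2 = (707/8)**2 = 499849/64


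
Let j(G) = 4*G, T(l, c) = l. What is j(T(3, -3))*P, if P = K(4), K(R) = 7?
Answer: 84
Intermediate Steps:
P = 7
j(T(3, -3))*P = (4*3)*7 = 12*7 = 84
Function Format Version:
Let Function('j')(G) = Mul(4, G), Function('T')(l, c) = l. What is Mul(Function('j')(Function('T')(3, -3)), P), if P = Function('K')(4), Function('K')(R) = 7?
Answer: 84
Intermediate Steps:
P = 7
Mul(Function('j')(Function('T')(3, -3)), P) = Mul(Mul(4, 3), 7) = Mul(12, 7) = 84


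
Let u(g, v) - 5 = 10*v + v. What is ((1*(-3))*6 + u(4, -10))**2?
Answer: 15129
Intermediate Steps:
u(g, v) = 5 + 11*v (u(g, v) = 5 + (10*v + v) = 5 + 11*v)
((1*(-3))*6 + u(4, -10))**2 = ((1*(-3))*6 + (5 + 11*(-10)))**2 = (-3*6 + (5 - 110))**2 = (-18 - 105)**2 = (-123)**2 = 15129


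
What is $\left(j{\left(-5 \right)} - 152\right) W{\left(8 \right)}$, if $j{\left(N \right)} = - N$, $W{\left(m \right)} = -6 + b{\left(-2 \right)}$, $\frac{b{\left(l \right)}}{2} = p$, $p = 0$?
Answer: $882$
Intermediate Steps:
$b{\left(l \right)} = 0$ ($b{\left(l \right)} = 2 \cdot 0 = 0$)
$W{\left(m \right)} = -6$ ($W{\left(m \right)} = -6 + 0 = -6$)
$\left(j{\left(-5 \right)} - 152\right) W{\left(8 \right)} = \left(\left(-1\right) \left(-5\right) - 152\right) \left(-6\right) = \left(5 - 152\right) \left(-6\right) = \left(-147\right) \left(-6\right) = 882$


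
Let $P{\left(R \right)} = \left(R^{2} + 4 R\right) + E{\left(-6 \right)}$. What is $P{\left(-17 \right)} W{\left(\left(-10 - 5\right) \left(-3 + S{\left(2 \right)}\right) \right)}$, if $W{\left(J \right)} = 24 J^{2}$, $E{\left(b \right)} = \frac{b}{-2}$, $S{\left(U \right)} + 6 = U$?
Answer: $59270400$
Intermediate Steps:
$S{\left(U \right)} = -6 + U$
$E{\left(b \right)} = - \frac{b}{2}$ ($E{\left(b \right)} = b \left(- \frac{1}{2}\right) = - \frac{b}{2}$)
$P{\left(R \right)} = 3 + R^{2} + 4 R$ ($P{\left(R \right)} = \left(R^{2} + 4 R\right) - -3 = \left(R^{2} + 4 R\right) + 3 = 3 + R^{2} + 4 R$)
$P{\left(-17 \right)} W{\left(\left(-10 - 5\right) \left(-3 + S{\left(2 \right)}\right) \right)} = \left(3 + \left(-17\right)^{2} + 4 \left(-17\right)\right) 24 \left(\left(-10 - 5\right) \left(-3 + \left(-6 + 2\right)\right)\right)^{2} = \left(3 + 289 - 68\right) 24 \left(- 15 \left(-3 - 4\right)\right)^{2} = 224 \cdot 24 \left(\left(-15\right) \left(-7\right)\right)^{2} = 224 \cdot 24 \cdot 105^{2} = 224 \cdot 24 \cdot 11025 = 224 \cdot 264600 = 59270400$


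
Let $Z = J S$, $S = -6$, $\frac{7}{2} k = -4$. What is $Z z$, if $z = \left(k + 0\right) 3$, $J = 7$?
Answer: $144$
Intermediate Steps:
$k = - \frac{8}{7}$ ($k = \frac{2}{7} \left(-4\right) = - \frac{8}{7} \approx -1.1429$)
$z = - \frac{24}{7}$ ($z = \left(- \frac{8}{7} + 0\right) 3 = \left(- \frac{8}{7}\right) 3 = - \frac{24}{7} \approx -3.4286$)
$Z = -42$ ($Z = 7 \left(-6\right) = -42$)
$Z z = \left(-42\right) \left(- \frac{24}{7}\right) = 144$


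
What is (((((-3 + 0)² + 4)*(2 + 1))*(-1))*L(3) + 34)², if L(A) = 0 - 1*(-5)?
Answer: 25921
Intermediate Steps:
L(A) = 5 (L(A) = 0 + 5 = 5)
(((((-3 + 0)² + 4)*(2 + 1))*(-1))*L(3) + 34)² = (((((-3 + 0)² + 4)*(2 + 1))*(-1))*5 + 34)² = (((((-3)² + 4)*3)*(-1))*5 + 34)² = ((((9 + 4)*3)*(-1))*5 + 34)² = (((13*3)*(-1))*5 + 34)² = ((39*(-1))*5 + 34)² = (-39*5 + 34)² = (-195 + 34)² = (-161)² = 25921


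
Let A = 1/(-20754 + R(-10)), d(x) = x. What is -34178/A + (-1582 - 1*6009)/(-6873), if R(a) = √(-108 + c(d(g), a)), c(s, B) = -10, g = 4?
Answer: 4875226554667/6873 - 34178*I*√118 ≈ 7.0933e+8 - 3.7127e+5*I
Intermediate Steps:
R(a) = I*√118 (R(a) = √(-108 - 10) = √(-118) = I*√118)
A = 1/(-20754 + I*√118) ≈ -4.8183e-5 - 2.52e-8*I
-34178/A + (-1582 - 1*6009)/(-6873) = -34178/(-10377/215364317 - I*√118/430728634) + (-1582 - 1*6009)/(-6873) = -34178/(-10377/215364317 - I*√118/430728634) + (-1582 - 6009)*(-1/6873) = -34178/(-10377/215364317 - I*√118/430728634) - 7591*(-1/6873) = -34178/(-10377/215364317 - I*√118/430728634) + 7591/6873 = 7591/6873 - 34178/(-10377/215364317 - I*√118/430728634)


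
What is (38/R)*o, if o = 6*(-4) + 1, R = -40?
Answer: 437/20 ≈ 21.850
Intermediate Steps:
o = -23 (o = -24 + 1 = -23)
(38/R)*o = (38/(-40))*(-23) = -1/40*38*(-23) = -19/20*(-23) = 437/20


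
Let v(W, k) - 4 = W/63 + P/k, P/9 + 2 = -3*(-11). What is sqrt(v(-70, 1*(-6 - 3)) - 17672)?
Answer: I*sqrt(159301)/3 ≈ 133.04*I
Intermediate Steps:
P = 279 (P = -18 + 9*(-3*(-11)) = -18 + 9*33 = -18 + 297 = 279)
v(W, k) = 4 + 279/k + W/63 (v(W, k) = 4 + (W/63 + 279/k) = 4 + (279/k + W/63) = 4 + 279/k + W/63)
sqrt(v(-70, 1*(-6 - 3)) - 17672) = sqrt((4 + 279/((1*(-6 - 3))) + (1/63)*(-70)) - 17672) = sqrt((4 + 279/((1*(-9))) - 10/9) - 17672) = sqrt((4 + 279/(-9) - 10/9) - 17672) = sqrt((4 + 279*(-1/9) - 10/9) - 17672) = sqrt((4 - 31 - 10/9) - 17672) = sqrt(-253/9 - 17672) = sqrt(-159301/9) = I*sqrt(159301)/3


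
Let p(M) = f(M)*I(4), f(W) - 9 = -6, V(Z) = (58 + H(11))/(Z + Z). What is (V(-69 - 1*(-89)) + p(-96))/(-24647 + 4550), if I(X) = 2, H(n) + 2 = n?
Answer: -307/803880 ≈ -0.00038190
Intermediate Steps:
H(n) = -2 + n
V(Z) = 67/(2*Z) (V(Z) = (58 + (-2 + 11))/(Z + Z) = (58 + 9)/((2*Z)) = 67*(1/(2*Z)) = 67/(2*Z))
f(W) = 3 (f(W) = 9 - 6 = 3)
p(M) = 6 (p(M) = 3*2 = 6)
(V(-69 - 1*(-89)) + p(-96))/(-24647 + 4550) = (67/(2*(-69 - 1*(-89))) + 6)/(-24647 + 4550) = (67/(2*(-69 + 89)) + 6)/(-20097) = ((67/2)/20 + 6)*(-1/20097) = ((67/2)*(1/20) + 6)*(-1/20097) = (67/40 + 6)*(-1/20097) = (307/40)*(-1/20097) = -307/803880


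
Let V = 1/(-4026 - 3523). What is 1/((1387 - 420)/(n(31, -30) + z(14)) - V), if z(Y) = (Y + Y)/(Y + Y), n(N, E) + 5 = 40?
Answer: 271764/7299919 ≈ 0.037228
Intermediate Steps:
n(N, E) = 35 (n(N, E) = -5 + 40 = 35)
V = -1/7549 (V = 1/(-7549) = -1/7549 ≈ -0.00013247)
z(Y) = 1 (z(Y) = (2*Y)/((2*Y)) = (2*Y)*(1/(2*Y)) = 1)
1/((1387 - 420)/(n(31, -30) + z(14)) - V) = 1/((1387 - 420)/(35 + 1) - 1*(-1/7549)) = 1/(967/36 + 1/7549) = 1/(7299919/271764) = 271764/7299919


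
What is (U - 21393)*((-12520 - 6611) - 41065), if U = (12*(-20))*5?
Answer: 1360008228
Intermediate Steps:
U = -1200 (U = -240*5 = -1200)
(U - 21393)*((-12520 - 6611) - 41065) = (-1200 - 21393)*((-12520 - 6611) - 41065) = -22593*(-19131 - 41065) = -22593*(-60196) = 1360008228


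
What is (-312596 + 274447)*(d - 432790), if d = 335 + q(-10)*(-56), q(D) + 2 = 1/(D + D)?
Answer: 82466731449/5 ≈ 1.6493e+10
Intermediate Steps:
q(D) = -2 + 1/(2*D) (q(D) = -2 + 1/(D + D) = -2 + 1/(2*D))
d = 2249/5 (d = 335 + (-2 + (½)/(-10))*(-56) = 335 + (-2 + (½)*(-⅒))*(-56) = 335 + (-2 - 1/20)*(-56) = 335 - 41/20*(-56) = 335 + 574/5 = 2249/5 ≈ 449.80)
(-312596 + 274447)*(d - 432790) = (-312596 + 274447)*(2249/5 - 432790) = -38149*(-2161701/5) = 82466731449/5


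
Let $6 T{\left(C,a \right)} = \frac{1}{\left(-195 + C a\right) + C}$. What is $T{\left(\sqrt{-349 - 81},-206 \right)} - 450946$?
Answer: $\frac{- 554663580 \sqrt{430} + 527606821 i}{30 \left(- 39 i + 41 \sqrt{430}\right)} \approx -4.5095 \cdot 10^{5} + 3.8147 \cdot 10^{-5} i$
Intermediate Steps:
$T{\left(C,a \right)} = \frac{1}{6 \left(-195 + C + C a\right)}$ ($T{\left(C,a \right)} = \frac{1}{6 \left(\left(-195 + C a\right) + C\right)} = \frac{1}{6 \left(-195 + C + C a\right)}$)
$T{\left(\sqrt{-349 - 81},-206 \right)} - 450946 = \frac{1}{6 \left(-195 + \sqrt{-349 - 81} + \sqrt{-349 - 81} \left(-206\right)\right)} - 450946 = \frac{1}{6 \left(-195 + \sqrt{-430} + \sqrt{-430} \left(-206\right)\right)} - 450946 = \frac{1}{6 \left(-195 + i \sqrt{430} + i \sqrt{430} \left(-206\right)\right)} - 450946 = \frac{1}{6 \left(-195 + i \sqrt{430} - 206 i \sqrt{430}\right)} - 450946 = \frac{1}{6 \left(-195 - 205 i \sqrt{430}\right)} - 450946 = -450946 + \frac{1}{6 \left(-195 - 205 i \sqrt{430}\right)}$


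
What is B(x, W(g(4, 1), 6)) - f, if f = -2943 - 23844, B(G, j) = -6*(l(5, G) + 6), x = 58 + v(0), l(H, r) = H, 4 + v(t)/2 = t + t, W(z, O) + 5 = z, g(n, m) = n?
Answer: 26721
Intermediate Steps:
W(z, O) = -5 + z
v(t) = -8 + 4*t (v(t) = -8 + 2*(t + t) = -8 + 2*(2*t) = -8 + 4*t)
x = 50 (x = 58 + (-8 + 4*0) = 58 + (-8 + 0) = 58 - 8 = 50)
B(G, j) = -66 (B(G, j) = -6*(5 + 6) = -6*11 = -66)
f = -26787
B(x, W(g(4, 1), 6)) - f = -66 - 1*(-26787) = -66 + 26787 = 26721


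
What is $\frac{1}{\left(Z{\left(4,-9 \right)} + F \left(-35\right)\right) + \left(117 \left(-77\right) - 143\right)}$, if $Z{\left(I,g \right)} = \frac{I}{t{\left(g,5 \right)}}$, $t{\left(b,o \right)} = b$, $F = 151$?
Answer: $- \frac{9}{129937} \approx -6.9264 \cdot 10^{-5}$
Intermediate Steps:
$Z{\left(I,g \right)} = \frac{I}{g}$
$\frac{1}{\left(Z{\left(4,-9 \right)} + F \left(-35\right)\right) + \left(117 \left(-77\right) - 143\right)} = \frac{1}{\left(\frac{4}{-9} + 151 \left(-35\right)\right) + \left(117 \left(-77\right) - 143\right)} = \frac{1}{\left(4 \left(- \frac{1}{9}\right) - 5285\right) - 9152} = \frac{1}{\left(- \frac{4}{9} - 5285\right) - 9152} = \frac{1}{- \frac{47569}{9} - 9152} = \frac{1}{- \frac{129937}{9}} = - \frac{9}{129937}$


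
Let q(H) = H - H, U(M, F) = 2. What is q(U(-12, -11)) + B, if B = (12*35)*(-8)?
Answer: -3360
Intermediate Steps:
q(H) = 0
B = -3360 (B = 420*(-8) = -3360)
q(U(-12, -11)) + B = 0 - 3360 = -3360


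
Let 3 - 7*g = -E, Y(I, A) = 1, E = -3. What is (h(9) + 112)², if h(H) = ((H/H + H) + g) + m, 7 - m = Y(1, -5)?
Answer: 16384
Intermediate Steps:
m = 6 (m = 7 - 1*1 = 7 - 1 = 6)
g = 0 (g = 3/7 - (-1)*(-3)/7 = 3/7 - ⅐*3 = 3/7 - 3/7 = 0)
h(H) = 7 + H (h(H) = ((H/H + H) + 0) + 6 = ((1 + H) + 0) + 6 = (1 + H) + 6 = 7 + H)
(h(9) + 112)² = ((7 + 9) + 112)² = (16 + 112)² = 128² = 16384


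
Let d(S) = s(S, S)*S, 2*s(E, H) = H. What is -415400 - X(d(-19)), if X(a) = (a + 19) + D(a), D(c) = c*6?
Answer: -833365/2 ≈ -4.1668e+5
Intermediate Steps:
s(E, H) = H/2
D(c) = 6*c
d(S) = S**2/2 (d(S) = (S/2)*S = S**2/2)
X(a) = 19 + 7*a (X(a) = (a + 19) + 6*a = (19 + a) + 6*a = 19 + 7*a)
-415400 - X(d(-19)) = -415400 - (19 + 7*((1/2)*(-19)**2)) = -415400 - (19 + 7*((1/2)*361)) = -415400 - (19 + 7*(361/2)) = -415400 - (19 + 2527/2) = -415400 - 1*2565/2 = -415400 - 2565/2 = -833365/2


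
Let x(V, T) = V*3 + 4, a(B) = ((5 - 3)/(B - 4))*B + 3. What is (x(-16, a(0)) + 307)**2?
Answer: 69169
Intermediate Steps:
a(B) = 3 + 2*B/(-4 + B) (a(B) = (2/(-4 + B))*B + 3 = 2*B/(-4 + B) + 3 = 3 + 2*B/(-4 + B))
x(V, T) = 4 + 3*V (x(V, T) = 3*V + 4 = 4 + 3*V)
(x(-16, a(0)) + 307)**2 = ((4 + 3*(-16)) + 307)**2 = ((4 - 48) + 307)**2 = (-44 + 307)**2 = 263**2 = 69169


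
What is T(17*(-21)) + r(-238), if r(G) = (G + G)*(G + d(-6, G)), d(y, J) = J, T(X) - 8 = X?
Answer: 226227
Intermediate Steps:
T(X) = 8 + X
r(G) = 4*G² (r(G) = (G + G)*(G + G) = (2*G)*(2*G) = 4*G²)
T(17*(-21)) + r(-238) = (8 + 17*(-21)) + 4*(-238)² = (8 - 357) + 4*56644 = -349 + 226576 = 226227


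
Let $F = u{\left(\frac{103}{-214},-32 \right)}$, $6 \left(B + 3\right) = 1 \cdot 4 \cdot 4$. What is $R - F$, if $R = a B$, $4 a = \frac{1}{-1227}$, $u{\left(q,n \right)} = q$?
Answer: $\frac{758393}{1575468} \approx 0.48138$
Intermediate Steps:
$B = - \frac{1}{3}$ ($B = -3 + \frac{1 \cdot 4 \cdot 4}{6} = -3 + \frac{4 \cdot 4}{6} = -3 + \frac{1}{6} \cdot 16 = -3 + \frac{8}{3} = - \frac{1}{3} \approx -0.33333$)
$a = - \frac{1}{4908}$ ($a = \frac{1}{4 \left(-1227\right)} = \frac{1}{4} \left(- \frac{1}{1227}\right) = - \frac{1}{4908} \approx -0.00020375$)
$F = - \frac{103}{214}$ ($F = \frac{103}{-214} = 103 \left(- \frac{1}{214}\right) = - \frac{103}{214} \approx -0.48131$)
$R = \frac{1}{14724}$ ($R = \left(- \frac{1}{4908}\right) \left(- \frac{1}{3}\right) = \frac{1}{14724} \approx 6.7916 \cdot 10^{-5}$)
$R - F = \frac{1}{14724} - - \frac{103}{214} = \frac{1}{14724} + \frac{103}{214} = \frac{758393}{1575468}$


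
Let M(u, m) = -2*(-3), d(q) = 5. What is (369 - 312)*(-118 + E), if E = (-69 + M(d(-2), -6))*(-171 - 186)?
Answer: 1275261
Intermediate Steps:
M(u, m) = 6
E = 22491 (E = (-69 + 6)*(-171 - 186) = -63*(-357) = 22491)
(369 - 312)*(-118 + E) = (369 - 312)*(-118 + 22491) = 57*22373 = 1275261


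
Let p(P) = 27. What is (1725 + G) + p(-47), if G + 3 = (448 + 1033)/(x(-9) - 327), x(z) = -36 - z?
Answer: 617665/354 ≈ 1744.8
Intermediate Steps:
G = -2543/354 (G = -3 + (448 + 1033)/((-36 - 1*(-9)) - 327) = -3 + 1481/((-36 + 9) - 327) = -3 + 1481/(-27 - 327) = -3 + 1481/(-354) = -3 + 1481*(-1/354) = -3 - 1481/354 = -2543/354 ≈ -7.1836)
(1725 + G) + p(-47) = (1725 - 2543/354) + 27 = 608107/354 + 27 = 617665/354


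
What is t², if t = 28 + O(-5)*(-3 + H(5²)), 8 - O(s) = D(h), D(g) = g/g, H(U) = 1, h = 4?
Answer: 196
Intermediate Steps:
D(g) = 1
O(s) = 7 (O(s) = 8 - 1*1 = 8 - 1 = 7)
t = 14 (t = 28 + 7*(-3 + 1) = 28 + 7*(-2) = 28 - 14 = 14)
t² = 14² = 196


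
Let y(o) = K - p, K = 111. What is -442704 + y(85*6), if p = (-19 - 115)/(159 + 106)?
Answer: -117287011/265 ≈ -4.4259e+5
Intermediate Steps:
p = -134/265 ≈ -0.50566
y(o) = 29549/265 (y(o) = 111 - 1*(-134/265) = 111 + 134/265 = 29549/265)
-442704 + y(85*6) = -442704 + 29549/265 = -117287011/265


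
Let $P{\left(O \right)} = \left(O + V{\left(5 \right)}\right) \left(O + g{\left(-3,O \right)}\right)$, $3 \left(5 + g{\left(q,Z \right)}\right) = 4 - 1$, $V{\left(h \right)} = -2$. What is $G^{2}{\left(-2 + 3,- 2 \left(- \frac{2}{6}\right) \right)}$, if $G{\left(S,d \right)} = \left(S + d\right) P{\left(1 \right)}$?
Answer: $25$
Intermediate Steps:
$g{\left(q,Z \right)} = -4$ ($g{\left(q,Z \right)} = -5 + \frac{4 - 1}{3} = -5 + \frac{1}{3} \cdot 3 = -5 + 1 = -4$)
$P{\left(O \right)} = \left(-4 + O\right) \left(-2 + O\right)$ ($P{\left(O \right)} = \left(O - 2\right) \left(O - 4\right) = \left(-2 + O\right) \left(-4 + O\right) = \left(-4 + O\right) \left(-2 + O\right)$)
$G{\left(S,d \right)} = 3 S + 3 d$ ($G{\left(S,d \right)} = \left(S + d\right) \left(8 + 1^{2} - 6\right) = \left(S + d\right) \left(8 + 1 - 6\right) = \left(S + d\right) 3 = 3 S + 3 d$)
$G^{2}{\left(-2 + 3,- 2 \left(- \frac{2}{6}\right) \right)} = \left(3 \left(-2 + 3\right) + 3 \left(- 2 \left(- \frac{2}{6}\right)\right)\right)^{2} = \left(3 \cdot 1 + 3 \left(- 2 \left(\left(-2\right) \frac{1}{6}\right)\right)\right)^{2} = \left(3 + 3 \left(\left(-2\right) \left(- \frac{1}{3}\right)\right)\right)^{2} = \left(3 + 3 \cdot \frac{2}{3}\right)^{2} = \left(3 + 2\right)^{2} = 5^{2} = 25$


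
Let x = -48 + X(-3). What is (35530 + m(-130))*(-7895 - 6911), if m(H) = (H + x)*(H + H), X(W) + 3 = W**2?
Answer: -1188181500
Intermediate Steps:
X(W) = -3 + W**2
x = -42 (x = -48 + (-3 + (-3)**2) = -48 + (-3 + 9) = -48 + 6 = -42)
m(H) = 2*H*(-42 + H) (m(H) = (H - 42)*(H + H) = (-42 + H)*(2*H) = 2*H*(-42 + H))
(35530 + m(-130))*(-7895 - 6911) = (35530 + 2*(-130)*(-42 - 130))*(-7895 - 6911) = (35530 + 2*(-130)*(-172))*(-14806) = (35530 + 44720)*(-14806) = 80250*(-14806) = -1188181500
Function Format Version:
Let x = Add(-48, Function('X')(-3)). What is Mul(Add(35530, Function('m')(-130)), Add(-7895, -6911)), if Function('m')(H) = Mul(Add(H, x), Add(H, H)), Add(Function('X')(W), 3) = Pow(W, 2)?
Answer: -1188181500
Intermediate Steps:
Function('X')(W) = Add(-3, Pow(W, 2))
x = -42 (x = Add(-48, Add(-3, Pow(-3, 2))) = Add(-48, Add(-3, 9)) = Add(-48, 6) = -42)
Function('m')(H) = Mul(2, H, Add(-42, H)) (Function('m')(H) = Mul(Add(H, -42), Add(H, H)) = Mul(Add(-42, H), Mul(2, H)) = Mul(2, H, Add(-42, H)))
Mul(Add(35530, Function('m')(-130)), Add(-7895, -6911)) = Mul(Add(35530, Mul(2, -130, Add(-42, -130))), Add(-7895, -6911)) = Mul(Add(35530, Mul(2, -130, -172)), -14806) = Mul(Add(35530, 44720), -14806) = Mul(80250, -14806) = -1188181500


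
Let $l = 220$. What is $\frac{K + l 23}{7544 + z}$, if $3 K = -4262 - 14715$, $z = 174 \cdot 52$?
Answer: $- \frac{3797}{49776} \approx -0.076282$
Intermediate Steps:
$z = 9048$
$K = - \frac{18977}{3}$ ($K = \frac{-4262 - 14715}{3} = \frac{1}{3} \left(-18977\right) = - \frac{18977}{3} \approx -6325.7$)
$\frac{K + l 23}{7544 + z} = \frac{- \frac{18977}{3} + 220 \cdot 23}{7544 + 9048} = \frac{- \frac{18977}{3} + 5060}{16592} = \left(- \frac{3797}{3}\right) \frac{1}{16592} = - \frac{3797}{49776}$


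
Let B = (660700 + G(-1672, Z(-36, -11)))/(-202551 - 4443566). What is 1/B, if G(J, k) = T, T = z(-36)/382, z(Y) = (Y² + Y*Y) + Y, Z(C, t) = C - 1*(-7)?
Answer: -7457213/1060462 ≈ -7.0320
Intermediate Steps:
Z(C, t) = 7 + C (Z(C, t) = C + 7 = 7 + C)
z(Y) = Y + 2*Y² (z(Y) = (Y² + Y²) + Y = 2*Y² + Y = Y + 2*Y²)
T = 1278/191 (T = -36*(1 + 2*(-36))/382 = -36*(1 - 72)*(1/382) = -36*(-71)*(1/382) = 2556*(1/382) = 1278/191 ≈ 6.6911)
G(J, k) = 1278/191
B = -1060462/7457213 (B = (660700 + 1278/191)/(-202551 - 4443566) = (126194978/191)/(-4646117) = (126194978/191)*(-1/4646117) = -1060462/7457213 ≈ -0.14221)
1/B = 1/(-1060462/7457213) = -7457213/1060462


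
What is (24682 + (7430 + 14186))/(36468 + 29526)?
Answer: 23149/32997 ≈ 0.70155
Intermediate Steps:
(24682 + (7430 + 14186))/(36468 + 29526) = (24682 + 21616)/65994 = 46298*(1/65994) = 23149/32997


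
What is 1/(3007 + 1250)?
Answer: 1/4257 ≈ 0.00023491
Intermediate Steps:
1/(3007 + 1250) = 1/4257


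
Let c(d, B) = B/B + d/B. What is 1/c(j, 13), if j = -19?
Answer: -13/6 ≈ -2.1667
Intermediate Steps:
c(d, B) = 1 + d/B
1/c(j, 13) = 1/((13 - 19)/13) = 1/((1/13)*(-6)) = 1/(-6/13) = -13/6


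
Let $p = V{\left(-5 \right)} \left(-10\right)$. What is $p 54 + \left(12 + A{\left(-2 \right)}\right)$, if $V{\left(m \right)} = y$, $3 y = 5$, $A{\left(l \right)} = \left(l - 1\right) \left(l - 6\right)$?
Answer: $-864$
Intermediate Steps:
$A{\left(l \right)} = \left(-1 + l\right) \left(-6 + l\right)$
$y = \frac{5}{3}$ ($y = \frac{1}{3} \cdot 5 = \frac{5}{3} \approx 1.6667$)
$V{\left(m \right)} = \frac{5}{3}$
$p = - \frac{50}{3}$ ($p = \frac{5}{3} \left(-10\right) = - \frac{50}{3} \approx -16.667$)
$p 54 + \left(12 + A{\left(-2 \right)}\right) = \left(- \frac{50}{3}\right) 54 + \left(12 + \left(6 + \left(-2\right)^{2} - -14\right)\right) = -900 + \left(12 + \left(6 + 4 + 14\right)\right) = -900 + \left(12 + 24\right) = -900 + 36 = -864$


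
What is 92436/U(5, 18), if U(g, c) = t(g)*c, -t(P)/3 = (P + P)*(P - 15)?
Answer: 7703/450 ≈ 17.118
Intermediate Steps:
t(P) = -6*P*(-15 + P) (t(P) = -3*(P + P)*(P - 15) = -3*2*P*(-15 + P) = -6*P*(-15 + P))
U(g, c) = 6*c*g*(15 - g) (U(g, c) = (6*g*(15 - g))*c = 6*c*g*(15 - g))
92436/U(5, 18) = 92436/((6*18*5*(15 - 1*5))) = 92436/((6*18*5*(15 - 5))) = 92436/((6*18*5*10)) = 92436/5400 = 92436*(1/5400) = 7703/450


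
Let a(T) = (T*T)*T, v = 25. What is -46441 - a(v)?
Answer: -62066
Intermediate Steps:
a(T) = T³ (a(T) = T²*T = T³)
-46441 - a(v) = -46441 - 1*25³ = -46441 - 1*15625 = -46441 - 15625 = -62066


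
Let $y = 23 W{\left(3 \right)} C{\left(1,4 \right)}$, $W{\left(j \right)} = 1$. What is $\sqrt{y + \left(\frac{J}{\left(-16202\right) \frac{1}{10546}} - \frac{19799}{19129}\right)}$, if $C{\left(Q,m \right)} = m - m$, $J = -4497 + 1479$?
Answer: $\frac{\sqrt{47148870303242755003}}{154964029} \approx 44.31$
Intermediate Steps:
$J = -3018$
$C{\left(Q,m \right)} = 0$
$y = 0$ ($y = 23 \cdot 1 \cdot 0 = 23 \cdot 0 = 0$)
$\sqrt{y + \left(\frac{J}{\left(-16202\right) \frac{1}{10546}} - \frac{19799}{19129}\right)} = \sqrt{0 - \left(- \frac{15913914}{8101} + \frac{19799}{19129}\right)} = \sqrt{0 - \left(\frac{19799}{19129} + \frac{3018}{\left(-16202\right) \frac{1}{10546}}\right)} = \sqrt{0 - \left(\frac{19799}{19129} + \frac{3018}{- \frac{8101}{5273}}\right)} = \sqrt{0 - - \frac{304256869207}{154964029}} = \sqrt{0 + \left(\frac{15913914}{8101} - \frac{19799}{19129}\right)} = \sqrt{0 + \frac{304256869207}{154964029}} = \sqrt{\frac{304256869207}{154964029}} = \frac{\sqrt{47148870303242755003}}{154964029}$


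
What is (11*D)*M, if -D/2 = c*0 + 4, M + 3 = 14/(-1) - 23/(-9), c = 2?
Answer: 11440/9 ≈ 1271.1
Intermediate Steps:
M = -130/9 (M = -3 + (14/(-1) - 23/(-9)) = -3 + (14*(-1) - 23*(-⅑)) = -3 + (-14 + 23/9) = -3 - 103/9 = -130/9 ≈ -14.444)
D = -8 (D = -2*(2*0 + 4) = -2*(0 + 4) = -2*4 = -8)
(11*D)*M = (11*(-8))*(-130/9) = -88*(-130/9) = 11440/9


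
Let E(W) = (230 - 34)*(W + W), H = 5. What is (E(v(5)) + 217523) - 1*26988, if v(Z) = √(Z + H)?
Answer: 190535 + 392*√10 ≈ 1.9177e+5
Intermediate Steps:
v(Z) = √(5 + Z) (v(Z) = √(Z + 5) = √(5 + Z))
E(W) = 392*W (E(W) = 196*(2*W) = 392*W)
(E(v(5)) + 217523) - 1*26988 = (392*√(5 + 5) + 217523) - 1*26988 = (392*√10 + 217523) - 26988 = (217523 + 392*√10) - 26988 = 190535 + 392*√10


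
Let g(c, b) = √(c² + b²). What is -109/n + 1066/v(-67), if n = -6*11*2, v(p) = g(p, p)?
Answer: 109/132 + 533*√2/67 ≈ 12.076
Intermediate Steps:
g(c, b) = √(b² + c²)
v(p) = √2*√(p²) (v(p) = √(p² + p²) = √(2*p²) = √2*√(p²))
n = -132 (n = -66*2 = -132)
-109/n + 1066/v(-67) = -109/(-132) + 1066/((√2*√((-67)²))) = -109*(-1/132) + 1066/((√2*√4489)) = 109/132 + 1066/((√2*67)) = 109/132 + 1066/((67*√2)) = 109/132 + 1066*(√2/134) = 109/132 + 533*√2/67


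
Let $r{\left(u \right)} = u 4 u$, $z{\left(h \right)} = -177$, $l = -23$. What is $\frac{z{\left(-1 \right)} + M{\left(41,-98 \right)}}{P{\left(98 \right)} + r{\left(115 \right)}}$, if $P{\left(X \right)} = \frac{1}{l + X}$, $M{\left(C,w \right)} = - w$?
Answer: $- \frac{5925}{3967501} \approx -0.0014934$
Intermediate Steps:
$P{\left(X \right)} = \frac{1}{-23 + X}$
$r{\left(u \right)} = 4 u^{2}$ ($r{\left(u \right)} = 4 u u = 4 u^{2}$)
$\frac{z{\left(-1 \right)} + M{\left(41,-98 \right)}}{P{\left(98 \right)} + r{\left(115 \right)}} = \frac{-177 - -98}{\frac{1}{-23 + 98} + 4 \cdot 115^{2}} = \frac{-177 + 98}{\frac{1}{75} + 4 \cdot 13225} = - \frac{79}{\frac{1}{75} + 52900} = - \frac{79}{\frac{3967501}{75}} = \left(-79\right) \frac{75}{3967501} = - \frac{5925}{3967501}$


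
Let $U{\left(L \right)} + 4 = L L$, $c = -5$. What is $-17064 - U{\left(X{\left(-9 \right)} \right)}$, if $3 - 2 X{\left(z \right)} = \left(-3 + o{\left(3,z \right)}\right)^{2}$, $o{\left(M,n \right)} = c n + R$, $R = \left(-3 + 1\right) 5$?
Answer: $- \frac{1110681}{4} \approx -2.7767 \cdot 10^{5}$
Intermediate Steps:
$R = -10$ ($R = \left(-2\right) 5 = -10$)
$o{\left(M,n \right)} = -10 - 5 n$ ($o{\left(M,n \right)} = - 5 n - 10 = -10 - 5 n$)
$X{\left(z \right)} = \frac{3}{2} - \frac{\left(-13 - 5 z\right)^{2}}{2}$ ($X{\left(z \right)} = \frac{3}{2} - \frac{\left(-3 - \left(10 + 5 z\right)\right)^{2}}{2} = \frac{3}{2} - \frac{\left(-13 - 5 z\right)^{2}}{2}$)
$U{\left(L \right)} = -4 + L^{2}$ ($U{\left(L \right)} = -4 + L L = -4 + L^{2}$)
$-17064 - U{\left(X{\left(-9 \right)} \right)} = -17064 - \left(-4 + \left(\frac{3}{2} - \frac{\left(13 + 5 \left(-9\right)\right)^{2}}{2}\right)^{2}\right) = -17064 - \left(-4 + \left(\frac{3}{2} - \frac{\left(13 - 45\right)^{2}}{2}\right)^{2}\right) = -17064 - \left(-4 + \left(\frac{3}{2} - \frac{\left(-32\right)^{2}}{2}\right)^{2}\right) = -17064 - \left(-4 + \left(\frac{3}{2} - 512\right)^{2}\right) = -17064 - \left(-4 + \left(- \frac{1021}{2}\right)^{2}\right) = -17064 - \left(-4 + \frac{1042441}{4}\right) = -17064 - \frac{1042425}{4} = - \frac{1110681}{4}$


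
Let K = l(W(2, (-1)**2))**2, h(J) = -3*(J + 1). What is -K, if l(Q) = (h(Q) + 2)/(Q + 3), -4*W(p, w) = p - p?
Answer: -1/9 ≈ -0.11111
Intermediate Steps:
h(J) = -3 - 3*J (h(J) = -3*(1 + J) = -3 - 3*J)
W(p, w) = 0 (W(p, w) = -(p - p)/4 = -1/4*0 = 0)
l(Q) = (-1 - 3*Q)/(3 + Q) (l(Q) = ((-3 - 3*Q) + 2)/(Q + 3) = (-1 - 3*Q)/(3 + Q))
K = 1/9 (K = ((-1 - 3*0)/(3 + 0))**2 = ((-1 + 0)/3)**2 = ((1/3)*(-1))**2 = (-1/3)**2 = 1/9 ≈ 0.11111)
-K = -1*1/9 = -1/9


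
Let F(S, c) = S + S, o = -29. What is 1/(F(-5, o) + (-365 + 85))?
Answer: -1/290 ≈ -0.0034483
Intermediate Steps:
F(S, c) = 2*S
1/(F(-5, o) + (-365 + 85)) = 1/(2*(-5) + (-365 + 85)) = 1/(-10 - 280) = 1/(-290) = -1/290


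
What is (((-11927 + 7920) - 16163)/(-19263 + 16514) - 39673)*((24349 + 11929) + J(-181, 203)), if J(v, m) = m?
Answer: -3977921328267/2749 ≈ -1.4470e+9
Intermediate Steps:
(((-11927 + 7920) - 16163)/(-19263 + 16514) - 39673)*((24349 + 11929) + J(-181, 203)) = (((-11927 + 7920) - 16163)/(-19263 + 16514) - 39673)*((24349 + 11929) + 203) = ((-4007 - 16163)/(-2749) - 39673)*(36278 + 203) = (-20170*(-1/2749) - 39673)*36481 = (20170/2749 - 39673)*36481 = -109040907/2749*36481 = -3977921328267/2749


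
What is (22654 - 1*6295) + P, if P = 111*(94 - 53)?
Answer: 20910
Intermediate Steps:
P = 4551 (P = 111*41 = 4551)
(22654 - 1*6295) + P = (22654 - 1*6295) + 4551 = (22654 - 6295) + 4551 = 16359 + 4551 = 20910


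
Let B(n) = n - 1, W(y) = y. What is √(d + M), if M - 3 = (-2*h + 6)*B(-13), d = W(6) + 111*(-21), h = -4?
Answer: I*√2518 ≈ 50.18*I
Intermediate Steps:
B(n) = -1 + n
d = -2325 (d = 6 + 111*(-21) = 6 - 2331 = -2325)
M = -193 (M = 3 + (-2*(-4) + 6)*(-1 - 13) = 3 + (8 + 6)*(-14) = 3 + 14*(-14) = 3 - 196 = -193)
√(d + M) = √(-2325 - 193) = √(-2518) = I*√2518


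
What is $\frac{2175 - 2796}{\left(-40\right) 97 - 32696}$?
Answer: $\frac{69}{4064} \approx 0.016978$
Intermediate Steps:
$\frac{2175 - 2796}{\left(-40\right) 97 - 32696} = - \frac{621}{-3880 - 32696} = - \frac{621}{-36576} = \left(-621\right) \left(- \frac{1}{36576}\right) = \frac{69}{4064}$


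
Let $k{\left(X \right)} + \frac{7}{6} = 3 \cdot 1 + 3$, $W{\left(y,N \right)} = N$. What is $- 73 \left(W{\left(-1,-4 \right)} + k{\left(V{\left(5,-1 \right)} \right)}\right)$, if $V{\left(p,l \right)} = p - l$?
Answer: $- \frac{365}{6} \approx -60.833$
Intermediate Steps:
$k{\left(X \right)} = \frac{29}{6}$ ($k{\left(X \right)} = - \frac{7}{6} + \left(3 \cdot 1 + 3\right) = - \frac{7}{6} + \left(3 + 3\right) = - \frac{7}{6} + 6 = \frac{29}{6}$)
$- 73 \left(W{\left(-1,-4 \right)} + k{\left(V{\left(5,-1 \right)} \right)}\right) = - 73 \left(-4 + \frac{29}{6}\right) = \left(-73\right) \frac{5}{6} = - \frac{365}{6}$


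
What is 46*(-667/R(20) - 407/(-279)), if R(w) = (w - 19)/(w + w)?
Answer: -342392398/279 ≈ -1.2272e+6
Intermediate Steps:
R(w) = (-19 + w)/(2*w) (R(w) = (-19 + w)/((2*w)) = (-19 + w)*(1/(2*w)) = (-19 + w)/(2*w))
46*(-667/R(20) - 407/(-279)) = 46*(-667*40/(-19 + 20) - 407/(-279)) = 46*(-667/((1/2)*(1/20)*1) - 407*(-1/279)) = 46*(-667/1/40 + 407/279) = 46*(-667*40 + 407/279) = 46*(-26680 + 407/279) = 46*(-7443313/279) = -342392398/279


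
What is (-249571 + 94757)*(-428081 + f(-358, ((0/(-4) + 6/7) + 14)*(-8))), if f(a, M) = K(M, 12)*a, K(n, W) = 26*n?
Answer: -735008724846/7 ≈ -1.0500e+11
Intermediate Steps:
f(a, M) = 26*M*a (f(a, M) = (26*M)*a = 26*M*a)
(-249571 + 94757)*(-428081 + f(-358, ((0/(-4) + 6/7) + 14)*(-8))) = (-249571 + 94757)*(-428081 + 26*(((0/(-4) + 6/7) + 14)*(-8))*(-358)) = -154814*(-428081 + 26*(((0*(-1/4) + 6*(1/7)) + 14)*(-8))*(-358)) = -154814*(-428081 + 26*(((0 + 6/7) + 14)*(-8))*(-358)) = -154814*(-428081 + 26*((6/7 + 14)*(-8))*(-358)) = -154814*(-428081 + 26*((104/7)*(-8))*(-358)) = -154814*(-428081 + 26*(-832/7)*(-358)) = -154814*(-428081 + 7744256/7) = -154814*4747689/7 = -735008724846/7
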